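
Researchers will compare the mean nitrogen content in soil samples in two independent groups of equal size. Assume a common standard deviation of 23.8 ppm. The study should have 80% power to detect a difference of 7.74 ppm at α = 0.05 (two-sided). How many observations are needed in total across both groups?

298 total

For two equal groups, n per group = 2·((z_{α/2} + z_β)·σ/δ)².
z_{α/2} = 1.960; z_β = 0.842 (power 80%).
n = 2 × (2.802 × 23.8 / 7.74)² = 2 × 74.23 = 148.46
Round up: n = 149 per group.
Total across both groups: 2 × 149 = 298.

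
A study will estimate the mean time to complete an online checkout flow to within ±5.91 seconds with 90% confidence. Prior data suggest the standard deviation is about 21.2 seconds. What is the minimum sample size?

n = 35

For a mean, the margin of error is E = z·σ/√n, so n = (zσ/E)².
At 90% confidence, z = 1.645.
n = (1.645 × 21.2 / 5.91)² = 34.82
Round up: n = 35.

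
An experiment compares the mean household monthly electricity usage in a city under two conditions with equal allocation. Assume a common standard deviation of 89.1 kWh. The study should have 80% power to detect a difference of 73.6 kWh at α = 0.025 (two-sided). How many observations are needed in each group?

For two equal groups, n per group = 2·((z_{α/2} + z_β)·σ/δ)².
z_{α/2} = 2.241; z_β = 0.842 (power 80%).
n = 2 × (3.083 × 89.1 / 73.6)² = 2 × 13.93 = 27.86
Round up: n = 28 per group.

28 per group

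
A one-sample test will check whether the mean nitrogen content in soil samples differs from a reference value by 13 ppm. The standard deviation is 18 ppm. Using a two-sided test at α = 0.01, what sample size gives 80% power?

23

For a one-sample z-test, n = ((z_{α/2} + z_β)·σ/δ)².
z_{α/2} = 2.576 (two-sided α = 0.01); z_β = 0.842 (power 80% → β = 0.2).
n = (3.418 × 18 / 13)² = 22.40
Round up: n = 23.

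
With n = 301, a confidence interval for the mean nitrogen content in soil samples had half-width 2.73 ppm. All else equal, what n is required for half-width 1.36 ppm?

Margin of error scales as 1/√n, so n₂ = n₁·(E₁/E₂)².
n₂ = 301 × (2.73/1.36)² = 301 × 4.029 = 1212.73
Round up: n₂ = 1213.

1213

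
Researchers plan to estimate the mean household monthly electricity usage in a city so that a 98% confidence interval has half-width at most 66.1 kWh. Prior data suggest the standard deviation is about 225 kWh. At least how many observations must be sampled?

63

For a mean, the margin of error is E = z·σ/√n, so n = (zσ/E)².
At 98% confidence, z = 2.326.
n = (2.326 × 225 / 66.1)² = 62.69
Round up: n = 63.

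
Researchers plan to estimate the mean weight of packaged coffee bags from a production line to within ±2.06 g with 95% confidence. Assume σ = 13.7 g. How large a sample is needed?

For a mean, the margin of error is E = z·σ/√n, so n = (zσ/E)².
At 95% confidence, z = 1.960.
n = (1.960 × 13.7 / 2.06)² = 169.91
Round up: n = 170.

n = 170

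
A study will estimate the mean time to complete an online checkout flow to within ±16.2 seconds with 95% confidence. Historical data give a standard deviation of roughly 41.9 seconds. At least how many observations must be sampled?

n = 26

For a mean, the margin of error is E = z·σ/√n, so n = (zσ/E)².
At 95% confidence, z = 1.960.
n = (1.960 × 41.9 / 16.2)² = 25.70
Round up: n = 26.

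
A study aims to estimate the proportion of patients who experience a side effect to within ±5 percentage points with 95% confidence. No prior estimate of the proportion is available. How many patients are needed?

For a proportion with margin E = 0.05 at 95% confidence, z = 1.960.
With no prior estimate, use p = 0.5, which maximizes p(1−p) at 0.25.
n = 0.25 × (z/E)² = 0.25 × (1.960/0.05)² = 384.16
Round up: n = 385.

385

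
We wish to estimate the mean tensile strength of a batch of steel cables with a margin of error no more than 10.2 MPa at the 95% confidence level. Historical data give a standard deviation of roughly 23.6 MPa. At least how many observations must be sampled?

For a mean, the margin of error is E = z·σ/√n, so n = (zσ/E)².
At 95% confidence, z = 1.960.
n = (1.960 × 23.6 / 10.2)² = 20.57
Round up: n = 21.

21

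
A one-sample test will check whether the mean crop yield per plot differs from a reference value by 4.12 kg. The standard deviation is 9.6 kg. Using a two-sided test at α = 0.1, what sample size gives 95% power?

59

For a one-sample z-test, n = ((z_{α/2} + z_β)·σ/δ)².
z_{α/2} = 1.645 (two-sided α = 0.1); z_β = 1.645 (power 95% → β = 0.05).
n = (3.290 × 9.6 / 4.12)² = 58.77
Round up: n = 59.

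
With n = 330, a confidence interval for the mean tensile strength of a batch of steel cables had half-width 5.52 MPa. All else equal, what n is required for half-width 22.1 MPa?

21

Margin of error scales as 1/√n, so n₂ = n₁·(E₁/E₂)².
n₂ = 330 × (5.52/22.1)² = 330 × 0.06239 = 20.59
Round up: n₂ = 21.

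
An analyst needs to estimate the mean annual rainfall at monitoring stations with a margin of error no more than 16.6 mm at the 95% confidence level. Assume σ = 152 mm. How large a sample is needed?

For a mean, the margin of error is E = z·σ/√n, so n = (zσ/E)².
At 95% confidence, z = 1.960.
n = (1.960 × 152 / 16.6)² = 322.09
Round up: n = 323.

n = 323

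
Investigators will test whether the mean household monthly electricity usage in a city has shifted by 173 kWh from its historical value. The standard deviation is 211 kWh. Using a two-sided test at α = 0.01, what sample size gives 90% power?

For a one-sample z-test, n = ((z_{α/2} + z_β)·σ/δ)².
z_{α/2} = 2.576 (two-sided α = 0.01); z_β = 1.282 (power 90% → β = 0.1).
n = (3.858 × 211 / 173)² = 22.14
Round up: n = 23.

n = 23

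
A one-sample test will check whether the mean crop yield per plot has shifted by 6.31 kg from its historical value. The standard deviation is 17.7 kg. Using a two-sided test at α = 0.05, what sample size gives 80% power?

62

For a one-sample z-test, n = ((z_{α/2} + z_β)·σ/δ)².
z_{α/2} = 1.960 (two-sided α = 0.05); z_β = 0.842 (power 80% → β = 0.2).
n = (2.802 × 17.7 / 6.31)² = 61.78
Round up: n = 62.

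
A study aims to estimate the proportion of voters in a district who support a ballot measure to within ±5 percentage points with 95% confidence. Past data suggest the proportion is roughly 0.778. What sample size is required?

266

For a proportion with margin E = 0.05 at 95% confidence, z = 1.960.
n = p̂(1−p̂)(z/E)² = 0.778 × 0.222 × (1.960/0.05)² = 265.40
Round up: n = 266.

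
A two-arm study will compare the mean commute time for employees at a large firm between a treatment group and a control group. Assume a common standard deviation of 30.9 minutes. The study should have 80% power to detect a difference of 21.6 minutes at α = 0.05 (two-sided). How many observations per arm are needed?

For two equal groups, n per group = 2·((z_{α/2} + z_β)·σ/δ)².
z_{α/2} = 1.960; z_β = 0.842 (power 80%).
n = 2 × (2.802 × 30.9 / 21.6)² = 2 × 16.07 = 32.14
Round up: n = 33 per group.

33 per group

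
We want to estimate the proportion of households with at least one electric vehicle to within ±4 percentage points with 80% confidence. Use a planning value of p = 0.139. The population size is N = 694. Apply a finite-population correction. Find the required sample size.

For a proportion with margin E = 0.04 at 80% confidence, z = 1.282.
n = p̂(1−p̂)(z/E)² = 0.139 × 0.861 × (1.282/0.04)² = 122.93 — call this n₀.
Finite-population correction with N = 694: n = n₀ / (1 + (n₀−1)/N) = 122.93 / 1.176 = 104.53
Round up: n = 105.

105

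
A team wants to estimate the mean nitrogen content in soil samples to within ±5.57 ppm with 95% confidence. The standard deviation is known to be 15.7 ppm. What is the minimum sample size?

For a mean, the margin of error is E = z·σ/√n, so n = (zσ/E)².
At 95% confidence, z = 1.960.
n = (1.960 × 15.7 / 5.57)² = 30.52
Round up: n = 31.

31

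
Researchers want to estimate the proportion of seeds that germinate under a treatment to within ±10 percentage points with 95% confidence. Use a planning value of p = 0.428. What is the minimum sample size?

For a proportion with margin E = 0.1 at 95% confidence, z = 1.960.
n = p̂(1−p̂)(z/E)² = 0.428 × 0.572 × (1.960/0.1)² = 94.05
Round up: n = 95.

95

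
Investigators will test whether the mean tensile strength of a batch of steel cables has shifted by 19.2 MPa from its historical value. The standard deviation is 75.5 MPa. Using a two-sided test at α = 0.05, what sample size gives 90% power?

For a one-sample z-test, n = ((z_{α/2} + z_β)·σ/δ)².
z_{α/2} = 1.960 (two-sided α = 0.05); z_β = 1.282 (power 90% → β = 0.1).
n = (3.242 × 75.5 / 19.2)² = 162.52
Round up: n = 163.

163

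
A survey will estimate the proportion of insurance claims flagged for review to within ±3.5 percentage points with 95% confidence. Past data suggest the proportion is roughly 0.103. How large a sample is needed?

290

For a proportion with margin E = 0.035 at 95% confidence, z = 1.960.
n = p̂(1−p̂)(z/E)² = 0.103 × 0.897 × (1.960/0.035)² = 289.74
Round up: n = 290.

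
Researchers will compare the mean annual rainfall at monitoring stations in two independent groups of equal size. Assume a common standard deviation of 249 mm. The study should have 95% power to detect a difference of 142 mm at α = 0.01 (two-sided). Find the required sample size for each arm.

For two equal groups, n per group = 2·((z_{α/2} + z_β)·σ/δ)².
z_{α/2} = 2.576; z_β = 1.645 (power 95%).
n = 2 × (4.221 × 249 / 142)² = 2 × 54.78 = 109.56
Round up: n = 110 per group.

110 per group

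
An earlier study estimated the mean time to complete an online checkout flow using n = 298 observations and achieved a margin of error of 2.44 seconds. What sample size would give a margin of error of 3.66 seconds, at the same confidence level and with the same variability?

n = 133

Margin of error scales as 1/√n, so n₂ = n₁·(E₁/E₂)².
n₂ = 298 × (2.44/3.66)² = 298 × 0.4444 = 132.43
Round up: n₂ = 133.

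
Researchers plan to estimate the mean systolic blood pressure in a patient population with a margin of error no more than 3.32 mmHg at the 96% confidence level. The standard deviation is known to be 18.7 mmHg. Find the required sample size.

For a mean, the margin of error is E = z·σ/√n, so n = (zσ/E)².
At 96% confidence, z = 2.054.
n = (2.054 × 18.7 / 3.32)² = 133.85
Round up: n = 134.

134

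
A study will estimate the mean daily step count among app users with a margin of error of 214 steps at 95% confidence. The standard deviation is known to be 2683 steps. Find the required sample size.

For a mean, the margin of error is E = z·σ/√n, so n = (zσ/E)².
At 95% confidence, z = 1.960.
n = (1.960 × 2683 / 214)² = 603.85
Round up: n = 604.

604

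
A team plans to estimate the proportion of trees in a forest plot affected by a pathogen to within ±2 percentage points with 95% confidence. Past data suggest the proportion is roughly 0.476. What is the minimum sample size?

For a proportion with margin E = 0.02 at 95% confidence, z = 1.960.
n = p̂(1−p̂)(z/E)² = 0.476 × 0.524 × (1.960/0.02)² = 2395.47
Round up: n = 2396.

2396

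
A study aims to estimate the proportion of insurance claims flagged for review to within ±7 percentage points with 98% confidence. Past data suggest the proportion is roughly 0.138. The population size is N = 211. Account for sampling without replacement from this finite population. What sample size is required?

82

For a proportion with margin E = 0.07 at 98% confidence, z = 2.326.
n = p̂(1−p̂)(z/E)² = 0.138 × 0.862 × (2.326/0.07)² = 131.34 — call this n₀.
Finite-population correction with N = 211: n = n₀ / (1 + (n₀−1)/N) = 131.34 / 1.618 = 81.17
Round up: n = 82.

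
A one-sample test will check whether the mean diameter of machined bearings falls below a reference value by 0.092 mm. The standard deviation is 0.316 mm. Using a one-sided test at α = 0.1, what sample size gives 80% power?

n = 54

For a one-sample z-test, n = ((z_α + z_β)·σ/δ)².
z_α = 1.282 (one-sided α = 0.1); z_β = 0.842 (power 80% → β = 0.2).
n = (2.124 × 0.316 / 0.092)² = 53.22
Round up: n = 54.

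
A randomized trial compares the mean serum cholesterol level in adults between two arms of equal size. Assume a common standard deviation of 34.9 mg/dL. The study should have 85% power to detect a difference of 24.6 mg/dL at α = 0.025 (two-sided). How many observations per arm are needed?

44 per group

For two equal groups, n per group = 2·((z_{α/2} + z_β)·σ/δ)².
z_{α/2} = 2.241; z_β = 1.036 (power 85%).
n = 2 × (3.277 × 34.9 / 24.6)² = 2 × 21.61 = 43.22
Round up: n = 44 per group.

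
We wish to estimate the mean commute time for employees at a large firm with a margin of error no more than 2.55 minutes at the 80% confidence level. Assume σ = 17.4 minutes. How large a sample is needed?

For a mean, the margin of error is E = z·σ/√n, so n = (zσ/E)².
At 80% confidence, z = 1.282.
n = (1.282 × 17.4 / 2.55)² = 76.52
Round up: n = 77.

n = 77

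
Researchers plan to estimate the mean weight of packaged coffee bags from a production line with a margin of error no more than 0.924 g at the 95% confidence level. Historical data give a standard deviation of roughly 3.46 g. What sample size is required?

For a mean, the margin of error is E = z·σ/√n, so n = (zσ/E)².
At 95% confidence, z = 1.960.
n = (1.960 × 3.46 / 0.924)² = 53.87
Round up: n = 54.

54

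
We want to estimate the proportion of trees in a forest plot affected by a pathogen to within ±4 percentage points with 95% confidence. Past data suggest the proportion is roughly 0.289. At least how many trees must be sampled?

494

For a proportion with margin E = 0.04 at 95% confidence, z = 1.960.
n = p̂(1−p̂)(z/E)² = 0.289 × 0.711 × (1.960/0.04)² = 493.36
Round up: n = 494.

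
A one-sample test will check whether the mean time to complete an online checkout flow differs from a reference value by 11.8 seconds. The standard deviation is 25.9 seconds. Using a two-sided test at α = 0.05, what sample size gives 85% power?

n = 44

For a one-sample z-test, n = ((z_{α/2} + z_β)·σ/δ)².
z_{α/2} = 1.960 (two-sided α = 0.05); z_β = 1.036 (power 85% → β = 0.15).
n = (2.996 × 25.9 / 11.8)² = 43.24
Round up: n = 44.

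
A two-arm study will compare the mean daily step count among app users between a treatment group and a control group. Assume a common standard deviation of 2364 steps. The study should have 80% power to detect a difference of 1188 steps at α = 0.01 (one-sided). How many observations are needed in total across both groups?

160 total

For two equal groups, n per group = 2·((z_α + z_β)·σ/δ)².
z_α = 2.326; z_β = 0.842 (power 80%).
n = 2 × (3.168 × 2364 / 1188)² = 2 × 39.74 = 79.48
Round up: n = 80 per group.
Total across both groups: 2 × 80 = 160.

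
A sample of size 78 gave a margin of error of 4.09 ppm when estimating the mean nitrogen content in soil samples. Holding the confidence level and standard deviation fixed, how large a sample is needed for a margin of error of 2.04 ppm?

Margin of error scales as 1/√n, so n₂ = n₁·(E₁/E₂)².
n₂ = 78 × (4.09/2.04)² = 78 × 4.02 = 313.56
Round up: n₂ = 314.

n = 314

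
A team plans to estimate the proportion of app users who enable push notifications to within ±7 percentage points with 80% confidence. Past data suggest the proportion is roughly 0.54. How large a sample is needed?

For a proportion with margin E = 0.07 at 80% confidence, z = 1.282.
n = p̂(1−p̂)(z/E)² = 0.54 × 0.46 × (1.282/0.07)² = 83.32
Round up: n = 84.

84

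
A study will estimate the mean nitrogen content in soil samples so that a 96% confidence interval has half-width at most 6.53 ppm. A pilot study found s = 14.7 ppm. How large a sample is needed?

For a mean, the margin of error is E = z·σ/√n, so n = (zσ/E)².
At 96% confidence, z = 2.054.
n = (2.054 × 14.7 / 6.53)² = 21.38
Round up: n = 22.

22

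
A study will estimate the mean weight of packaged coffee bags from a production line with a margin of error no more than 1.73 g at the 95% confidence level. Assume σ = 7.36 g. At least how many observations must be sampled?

For a mean, the margin of error is E = z·σ/√n, so n = (zσ/E)².
At 95% confidence, z = 1.960.
n = (1.960 × 7.36 / 1.73)² = 69.53
Round up: n = 70.

n = 70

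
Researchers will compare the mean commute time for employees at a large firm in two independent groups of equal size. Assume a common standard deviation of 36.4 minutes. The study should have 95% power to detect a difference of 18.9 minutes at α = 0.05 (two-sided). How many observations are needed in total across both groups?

194 total

For two equal groups, n per group = 2·((z_{α/2} + z_β)·σ/δ)².
z_{α/2} = 1.960; z_β = 1.645 (power 95%).
n = 2 × (3.605 × 36.4 / 18.9)² = 2 × 48.20 = 96.40
Round up: n = 97 per group.
Total across both groups: 2 × 97 = 194.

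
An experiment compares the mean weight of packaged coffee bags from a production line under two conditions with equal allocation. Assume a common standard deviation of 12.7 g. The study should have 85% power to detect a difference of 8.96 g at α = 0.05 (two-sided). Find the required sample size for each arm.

For two equal groups, n per group = 2·((z_{α/2} + z_β)·σ/δ)².
z_{α/2} = 1.960; z_β = 1.036 (power 85%).
n = 2 × (2.996 × 12.7 / 8.96)² = 2 × 18.03 = 36.06
Round up: n = 37 per group.

37 per group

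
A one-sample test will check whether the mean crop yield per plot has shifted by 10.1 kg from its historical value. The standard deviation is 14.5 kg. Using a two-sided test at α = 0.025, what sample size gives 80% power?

20

For a one-sample z-test, n = ((z_{α/2} + z_β)·σ/δ)².
z_{α/2} = 2.241 (two-sided α = 0.025); z_β = 0.842 (power 80% → β = 0.2).
n = (3.083 × 14.5 / 10.1)² = 19.59
Round up: n = 20.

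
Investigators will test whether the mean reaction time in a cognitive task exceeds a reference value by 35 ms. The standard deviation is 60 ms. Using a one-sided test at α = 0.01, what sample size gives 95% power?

For a one-sample z-test, n = ((z_α + z_β)·σ/δ)².
z_α = 2.326 (one-sided α = 0.01); z_β = 1.645 (power 95% → β = 0.05).
n = (3.971 × 60 / 35)² = 46.34
Round up: n = 47.

47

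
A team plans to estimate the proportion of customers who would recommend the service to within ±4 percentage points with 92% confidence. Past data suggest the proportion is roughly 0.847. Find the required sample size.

For a proportion with margin E = 0.04 at 92% confidence, z = 1.751.
n = p̂(1−p̂)(z/E)² = 0.847 × 0.153 × (1.751/0.04)² = 248.33
Round up: n = 249.

249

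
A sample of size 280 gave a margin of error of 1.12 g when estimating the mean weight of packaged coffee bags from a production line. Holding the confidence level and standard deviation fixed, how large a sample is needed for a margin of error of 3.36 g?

Margin of error scales as 1/√n, so n₂ = n₁·(E₁/E₂)².
n₂ = 280 × (1.12/3.36)² = 280 × 0.1111 = 31.11
Round up: n₂ = 32.

n = 32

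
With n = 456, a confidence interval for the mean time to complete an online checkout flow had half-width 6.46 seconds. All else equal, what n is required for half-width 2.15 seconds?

n = 4117

Margin of error scales as 1/√n, so n₂ = n₁·(E₁/E₂)².
n₂ = 456 × (6.46/2.15)² = 456 × 9.028 = 4116.77
Round up: n₂ = 4117.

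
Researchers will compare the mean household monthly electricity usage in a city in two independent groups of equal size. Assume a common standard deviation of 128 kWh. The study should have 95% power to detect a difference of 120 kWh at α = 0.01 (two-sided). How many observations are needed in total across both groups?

For two equal groups, n per group = 2·((z_{α/2} + z_β)·σ/δ)².
z_{α/2} = 2.576; z_β = 1.645 (power 95%).
n = 2 × (4.221 × 128 / 120)² = 2 × 20.27 = 40.54
Round up: n = 41 per group.
Total across both groups: 2 × 41 = 82.

82 total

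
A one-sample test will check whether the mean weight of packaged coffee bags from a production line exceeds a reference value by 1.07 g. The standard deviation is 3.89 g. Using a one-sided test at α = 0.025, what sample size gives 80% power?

n = 104

For a one-sample z-test, n = ((z_α + z_β)·σ/δ)².
z_α = 1.960 (one-sided α = 0.025); z_β = 0.842 (power 80% → β = 0.2).
n = (2.802 × 3.89 / 1.07)² = 103.77
Round up: n = 104.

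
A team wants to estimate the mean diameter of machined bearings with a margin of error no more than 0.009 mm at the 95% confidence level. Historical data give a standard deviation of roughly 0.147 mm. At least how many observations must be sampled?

For a mean, the margin of error is E = z·σ/√n, so n = (zσ/E)².
At 95% confidence, z = 1.960.
n = (1.960 × 0.147 / 0.009)² = 1024.85
Round up: n = 1025.

1025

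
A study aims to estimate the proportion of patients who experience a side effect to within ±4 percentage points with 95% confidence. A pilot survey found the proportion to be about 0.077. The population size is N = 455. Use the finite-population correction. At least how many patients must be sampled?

125

For a proportion with margin E = 0.04 at 95% confidence, z = 1.960.
n = p̂(1−p̂)(z/E)² = 0.077 × 0.923 × (1.960/0.04)² = 170.64 — call this n₀.
Finite-population correction with N = 455: n = n₀ / (1 + (n₀−1)/N) = 170.64 / 1.373 = 124.28
Round up: n = 125.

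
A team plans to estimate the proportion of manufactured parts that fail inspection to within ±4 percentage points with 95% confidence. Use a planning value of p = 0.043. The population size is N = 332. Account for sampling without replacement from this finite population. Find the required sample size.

77

For a proportion with margin E = 0.04 at 95% confidence, z = 1.960.
n = p̂(1−p̂)(z/E)² = 0.043 × 0.957 × (1.960/0.04)² = 98.80 — call this n₀.
Finite-population correction with N = 332: n = n₀ / (1 + (n₀−1)/N) = 98.80 / 1.295 = 76.29
Round up: n = 77.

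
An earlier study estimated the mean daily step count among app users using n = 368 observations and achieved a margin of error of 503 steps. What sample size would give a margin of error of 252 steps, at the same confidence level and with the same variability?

1467

Margin of error scales as 1/√n, so n₂ = n₁·(E₁/E₂)².
n₂ = 368 × (503/252)² = 368 × 3.984 = 1466.11
Round up: n₂ = 1467.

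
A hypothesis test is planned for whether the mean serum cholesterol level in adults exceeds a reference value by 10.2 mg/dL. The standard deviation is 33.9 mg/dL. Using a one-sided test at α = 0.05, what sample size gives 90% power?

For a one-sample z-test, n = ((z_α + z_β)·σ/δ)².
z_α = 1.645 (one-sided α = 0.05); z_β = 1.282 (power 90% → β = 0.1).
n = (2.927 × 33.9 / 10.2)² = 94.63
Round up: n = 95.

95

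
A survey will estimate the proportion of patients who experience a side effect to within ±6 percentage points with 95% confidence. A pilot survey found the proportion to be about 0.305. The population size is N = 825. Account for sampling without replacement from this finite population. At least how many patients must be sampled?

178

For a proportion with margin E = 0.06 at 95% confidence, z = 1.960.
n = p̂(1−p̂)(z/E)² = 0.305 × 0.695 × (1.960/0.06)² = 226.20 — call this n₀.
Finite-population correction with N = 825: n = n₀ / (1 + (n₀−1)/N) = 226.20 / 1.273 = 177.69
Round up: n = 178.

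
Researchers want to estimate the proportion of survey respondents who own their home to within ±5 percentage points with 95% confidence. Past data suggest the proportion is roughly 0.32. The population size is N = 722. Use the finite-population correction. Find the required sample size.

229

For a proportion with margin E = 0.05 at 95% confidence, z = 1.960.
n = p̂(1−p̂)(z/E)² = 0.32 × 0.68 × (1.960/0.05)² = 334.37 — call this n₀.
Finite-population correction with N = 722: n = n₀ / (1 + (n₀−1)/N) = 334.37 / 1.462 = 228.71
Round up: n = 229.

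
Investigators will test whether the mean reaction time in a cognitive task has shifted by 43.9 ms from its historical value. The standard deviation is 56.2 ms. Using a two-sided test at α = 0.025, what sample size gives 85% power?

For a one-sample z-test, n = ((z_{α/2} + z_β)·σ/δ)².
z_{α/2} = 2.241 (two-sided α = 0.025); z_β = 1.036 (power 85% → β = 0.15).
n = (3.277 × 56.2 / 43.9)² = 17.60
Round up: n = 18.

18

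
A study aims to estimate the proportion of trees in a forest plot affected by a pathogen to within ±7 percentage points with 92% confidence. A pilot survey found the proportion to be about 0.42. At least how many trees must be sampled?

153

For a proportion with margin E = 0.07 at 92% confidence, z = 1.751.
n = p̂(1−p̂)(z/E)² = 0.42 × 0.58 × (1.751/0.07)² = 152.42
Round up: n = 153.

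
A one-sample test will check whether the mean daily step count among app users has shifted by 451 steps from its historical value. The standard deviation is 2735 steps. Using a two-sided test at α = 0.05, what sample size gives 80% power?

For a one-sample z-test, n = ((z_{α/2} + z_β)·σ/δ)².
z_{α/2} = 1.960 (two-sided α = 0.05); z_β = 0.842 (power 80% → β = 0.2).
n = (2.802 × 2735 / 451)² = 288.73
Round up: n = 289.

n = 289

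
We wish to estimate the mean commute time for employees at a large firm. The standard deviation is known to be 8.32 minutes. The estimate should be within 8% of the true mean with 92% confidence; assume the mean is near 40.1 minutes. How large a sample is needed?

For a mean, the margin of error is E = z·σ/√n, so n = (zσ/E)².
At 92% confidence, z = 1.751.
E = 8% of 40.1 = 3.208 minutes.
n = (1.751 × 8.32 / 3.208)² = 20.62
Round up: n = 21.

21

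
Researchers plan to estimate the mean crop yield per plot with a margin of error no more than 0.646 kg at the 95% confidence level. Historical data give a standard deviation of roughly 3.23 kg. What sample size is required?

97

For a mean, the margin of error is E = z·σ/√n, so n = (zσ/E)².
At 95% confidence, z = 1.960.
n = (1.960 × 3.23 / 0.646)² = 96.04
Round up: n = 97.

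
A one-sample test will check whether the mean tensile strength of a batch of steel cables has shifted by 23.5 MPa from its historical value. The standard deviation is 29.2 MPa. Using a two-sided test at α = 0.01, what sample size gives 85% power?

For a one-sample z-test, n = ((z_{α/2} + z_β)·σ/δ)².
z_{α/2} = 2.576 (two-sided α = 0.01); z_β = 1.036 (power 85% → β = 0.15).
n = (3.612 × 29.2 / 23.5)² = 20.14
Round up: n = 21.

21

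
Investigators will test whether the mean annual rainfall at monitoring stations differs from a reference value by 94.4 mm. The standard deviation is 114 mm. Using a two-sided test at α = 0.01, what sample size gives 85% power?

20

For a one-sample z-test, n = ((z_{α/2} + z_β)·σ/δ)².
z_{α/2} = 2.576 (two-sided α = 0.01); z_β = 1.036 (power 85% → β = 0.15).
n = (3.612 × 114 / 94.4)² = 19.03
Round up: n = 20.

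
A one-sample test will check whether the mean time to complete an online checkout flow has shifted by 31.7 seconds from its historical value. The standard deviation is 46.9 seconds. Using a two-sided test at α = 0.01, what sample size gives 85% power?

n = 29

For a one-sample z-test, n = ((z_{α/2} + z_β)·σ/δ)².
z_{α/2} = 2.576 (two-sided α = 0.01); z_β = 1.036 (power 85% → β = 0.15).
n = (3.612 × 46.9 / 31.7)² = 28.56
Round up: n = 29.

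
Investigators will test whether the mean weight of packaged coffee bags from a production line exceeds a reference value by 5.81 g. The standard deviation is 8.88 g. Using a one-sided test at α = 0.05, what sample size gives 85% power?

For a one-sample z-test, n = ((z_α + z_β)·σ/δ)².
z_α = 1.645 (one-sided α = 0.05); z_β = 1.036 (power 85% → β = 0.15).
n = (2.681 × 8.88 / 5.81)² = 16.79
Round up: n = 17.

17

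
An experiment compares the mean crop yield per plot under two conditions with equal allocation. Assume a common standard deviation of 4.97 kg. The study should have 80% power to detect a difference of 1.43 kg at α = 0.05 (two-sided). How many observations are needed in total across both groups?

For two equal groups, n per group = 2·((z_{α/2} + z_β)·σ/δ)².
z_{α/2} = 1.960; z_β = 0.842 (power 80%).
n = 2 × (2.802 × 4.97 / 1.43)² = 2 × 94.84 = 189.68
Round up: n = 190 per group.
Total across both groups: 2 × 190 = 380.

380 total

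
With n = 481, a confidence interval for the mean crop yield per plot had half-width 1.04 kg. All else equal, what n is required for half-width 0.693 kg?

Margin of error scales as 1/√n, so n₂ = n₁·(E₁/E₂)².
n₂ = 481 × (1.04/0.693)² = 481 × 2.252 = 1083.21
Round up: n₂ = 1084.

1084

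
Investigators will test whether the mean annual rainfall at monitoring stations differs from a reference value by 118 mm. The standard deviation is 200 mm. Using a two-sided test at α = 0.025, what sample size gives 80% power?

For a one-sample z-test, n = ((z_{α/2} + z_β)·σ/δ)².
z_{α/2} = 2.241 (two-sided α = 0.025); z_β = 0.842 (power 80% → β = 0.2).
n = (3.083 × 200 / 118)² = 27.31
Round up: n = 28.

28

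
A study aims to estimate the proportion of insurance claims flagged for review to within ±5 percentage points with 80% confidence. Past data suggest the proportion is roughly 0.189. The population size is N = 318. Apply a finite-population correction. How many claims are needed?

For a proportion with margin E = 0.05 at 80% confidence, z = 1.282.
n = p̂(1−p̂)(z/E)² = 0.189 × 0.811 × (1.282/0.05)² = 100.77 — call this n₀.
Finite-population correction with N = 318: n = n₀ / (1 + (n₀−1)/N) = 100.77 / 1.314 = 76.69
Round up: n = 77.

77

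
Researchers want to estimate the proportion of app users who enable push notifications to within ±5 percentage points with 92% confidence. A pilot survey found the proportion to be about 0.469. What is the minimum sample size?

For a proportion with margin E = 0.05 at 92% confidence, z = 1.751.
n = p̂(1−p̂)(z/E)² = 0.469 × 0.531 × (1.751/0.05)² = 305.42
Round up: n = 306.

306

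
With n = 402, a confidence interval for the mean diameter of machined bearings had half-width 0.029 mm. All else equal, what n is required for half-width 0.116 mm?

Margin of error scales as 1/√n, so n₂ = n₁·(E₁/E₂)².
n₂ = 402 × (0.029/0.116)² = 402 × 0.0625 = 25.12
Round up: n₂ = 26.

26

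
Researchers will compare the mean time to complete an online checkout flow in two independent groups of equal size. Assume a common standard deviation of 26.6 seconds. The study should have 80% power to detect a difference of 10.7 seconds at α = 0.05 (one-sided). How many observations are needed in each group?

77 per group

For two equal groups, n per group = 2·((z_α + z_β)·σ/δ)².
z_α = 1.645; z_β = 0.842 (power 80%).
n = 2 × (2.487 × 26.6 / 10.7)² = 2 × 38.22 = 76.44
Round up: n = 77 per group.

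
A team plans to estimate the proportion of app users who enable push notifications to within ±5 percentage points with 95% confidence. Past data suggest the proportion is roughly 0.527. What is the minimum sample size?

For a proportion with margin E = 0.05 at 95% confidence, z = 1.960.
n = p̂(1−p̂)(z/E)² = 0.527 × 0.473 × (1.960/0.05)² = 383.04
Round up: n = 384.

n = 384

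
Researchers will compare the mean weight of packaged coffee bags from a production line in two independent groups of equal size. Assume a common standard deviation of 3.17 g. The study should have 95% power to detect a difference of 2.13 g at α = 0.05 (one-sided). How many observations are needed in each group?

48 per group

For two equal groups, n per group = 2·((z_α + z_β)·σ/δ)².
z_α = 1.645; z_β = 1.645 (power 95%).
n = 2 × (3.290 × 3.17 / 2.13)² = 2 × 23.97 = 47.94
Round up: n = 48 per group.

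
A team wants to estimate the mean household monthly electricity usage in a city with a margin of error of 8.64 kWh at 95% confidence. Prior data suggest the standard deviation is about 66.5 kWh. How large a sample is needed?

228

For a mean, the margin of error is E = z·σ/√n, so n = (zσ/E)².
At 95% confidence, z = 1.960.
n = (1.960 × 66.5 / 8.64)² = 227.58
Round up: n = 228.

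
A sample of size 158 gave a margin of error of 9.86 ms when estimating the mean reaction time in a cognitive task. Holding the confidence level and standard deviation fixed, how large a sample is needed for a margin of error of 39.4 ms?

Margin of error scales as 1/√n, so n₂ = n₁·(E₁/E₂)².
n₂ = 158 × (9.86/39.4)² = 158 × 0.06263 = 9.90
Round up: n₂ = 10.

10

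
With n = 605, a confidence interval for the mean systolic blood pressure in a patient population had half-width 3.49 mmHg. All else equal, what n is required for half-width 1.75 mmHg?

Margin of error scales as 1/√n, so n₂ = n₁·(E₁/E₂)².
n₂ = 605 × (3.49/1.75)² = 605 × 3.977 = 2406.09
Round up: n₂ = 2407.

2407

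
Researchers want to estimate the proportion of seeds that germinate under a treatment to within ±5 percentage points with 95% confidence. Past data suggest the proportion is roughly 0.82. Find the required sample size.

For a proportion with margin E = 0.05 at 95% confidence, z = 1.960.
n = p̂(1−p̂)(z/E)² = 0.82 × 0.18 × (1.960/0.05)² = 226.81
Round up: n = 227.

227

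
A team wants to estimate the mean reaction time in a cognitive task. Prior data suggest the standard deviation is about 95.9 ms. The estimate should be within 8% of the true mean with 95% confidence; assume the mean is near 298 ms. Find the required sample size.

For a mean, the margin of error is E = z·σ/√n, so n = (zσ/E)².
At 95% confidence, z = 1.960.
E = 8% of 298 = 23.84 ms.
n = (1.960 × 95.9 / 23.84)² = 62.16
Round up: n = 63.

63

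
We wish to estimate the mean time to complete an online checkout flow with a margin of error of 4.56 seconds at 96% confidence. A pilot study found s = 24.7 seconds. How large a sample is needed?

n = 124

For a mean, the margin of error is E = z·σ/√n, so n = (zσ/E)².
At 96% confidence, z = 2.054.
n = (2.054 × 24.7 / 4.56)² = 123.78
Round up: n = 124.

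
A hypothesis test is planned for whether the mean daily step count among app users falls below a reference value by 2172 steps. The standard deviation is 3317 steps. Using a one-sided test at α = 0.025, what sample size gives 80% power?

19

For a one-sample z-test, n = ((z_α + z_β)·σ/δ)².
z_α = 1.960 (one-sided α = 0.025); z_β = 0.842 (power 80% → β = 0.2).
n = (2.802 × 3317 / 2172)² = 18.31
Round up: n = 19.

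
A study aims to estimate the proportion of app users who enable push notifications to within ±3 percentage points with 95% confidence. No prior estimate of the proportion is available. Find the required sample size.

1068

For a proportion with margin E = 0.03 at 95% confidence, z = 1.960.
With no prior estimate, use p = 0.5, which maximizes p(1−p) at 0.25.
n = 0.25 × (z/E)² = 0.25 × (1.960/0.03)² = 1067.11
Round up: n = 1068.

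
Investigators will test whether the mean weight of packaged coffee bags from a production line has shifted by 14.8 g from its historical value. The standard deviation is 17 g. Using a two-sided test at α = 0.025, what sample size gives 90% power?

For a one-sample z-test, n = ((z_{α/2} + z_β)·σ/δ)².
z_{α/2} = 2.241 (two-sided α = 0.025); z_β = 1.282 (power 90% → β = 0.1).
n = (3.523 × 17 / 14.8)² = 16.38
Round up: n = 17.

17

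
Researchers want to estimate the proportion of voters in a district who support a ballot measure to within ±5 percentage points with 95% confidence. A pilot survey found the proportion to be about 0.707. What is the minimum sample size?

For a proportion with margin E = 0.05 at 95% confidence, z = 1.960.
n = p̂(1−p̂)(z/E)² = 0.707 × 0.293 × (1.960/0.05)² = 318.32
Round up: n = 319.

319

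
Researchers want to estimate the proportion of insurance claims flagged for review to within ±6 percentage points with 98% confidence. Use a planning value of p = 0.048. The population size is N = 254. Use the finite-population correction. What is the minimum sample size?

55

For a proportion with margin E = 0.06 at 98% confidence, z = 2.326.
n = p̂(1−p̂)(z/E)² = 0.048 × 0.952 × (2.326/0.06)² = 68.67 — call this n₀.
Finite-population correction with N = 254: n = n₀ / (1 + (n₀−1)/N) = 68.67 / 1.266 = 54.24
Round up: n = 55.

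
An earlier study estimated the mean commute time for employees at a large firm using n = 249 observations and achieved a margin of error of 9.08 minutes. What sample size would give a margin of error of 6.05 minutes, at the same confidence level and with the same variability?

561

Margin of error scales as 1/√n, so n₂ = n₁·(E₁/E₂)².
n₂ = 249 × (9.08/6.05)² = 249 × 2.252 = 560.75
Round up: n₂ = 561.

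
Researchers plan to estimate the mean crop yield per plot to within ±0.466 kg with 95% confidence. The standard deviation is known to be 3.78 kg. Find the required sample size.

n = 253

For a mean, the margin of error is E = z·σ/√n, so n = (zσ/E)².
At 95% confidence, z = 1.960.
n = (1.960 × 3.78 / 0.466)² = 252.77
Round up: n = 253.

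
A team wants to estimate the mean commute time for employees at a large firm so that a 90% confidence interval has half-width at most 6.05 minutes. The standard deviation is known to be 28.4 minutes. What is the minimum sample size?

60

For a mean, the margin of error is E = z·σ/√n, so n = (zσ/E)².
At 90% confidence, z = 1.645.
n = (1.645 × 28.4 / 6.05)² = 59.63
Round up: n = 60.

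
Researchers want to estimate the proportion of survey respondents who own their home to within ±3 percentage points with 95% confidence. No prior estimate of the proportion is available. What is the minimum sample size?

1068

For a proportion with margin E = 0.03 at 95% confidence, z = 1.960.
With no prior estimate, use p = 0.5, which maximizes p(1−p) at 0.25.
n = 0.25 × (z/E)² = 0.25 × (1.960/0.03)² = 1067.11
Round up: n = 1068.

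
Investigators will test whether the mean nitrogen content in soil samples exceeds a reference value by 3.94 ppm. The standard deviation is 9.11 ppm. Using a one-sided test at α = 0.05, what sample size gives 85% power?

39

For a one-sample z-test, n = ((z_α + z_β)·σ/δ)².
z_α = 1.645 (one-sided α = 0.05); z_β = 1.036 (power 85% → β = 0.15).
n = (2.681 × 9.11 / 3.94)² = 38.43
Round up: n = 39.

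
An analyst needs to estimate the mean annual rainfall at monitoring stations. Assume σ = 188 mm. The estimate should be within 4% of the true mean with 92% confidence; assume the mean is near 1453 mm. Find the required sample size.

For a mean, the margin of error is E = z·σ/√n, so n = (zσ/E)².
At 92% confidence, z = 1.751.
E = 4% of 1453 = 58.12 mm.
n = (1.751 × 188 / 58.12)² = 32.08
Round up: n = 33.

n = 33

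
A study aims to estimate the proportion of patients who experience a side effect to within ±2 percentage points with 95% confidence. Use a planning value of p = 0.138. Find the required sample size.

n = 1143

For a proportion with margin E = 0.02 at 95% confidence, z = 1.960.
n = p̂(1−p̂)(z/E)² = 0.138 × 0.862 × (1.960/0.02)² = 1142.45
Round up: n = 1143.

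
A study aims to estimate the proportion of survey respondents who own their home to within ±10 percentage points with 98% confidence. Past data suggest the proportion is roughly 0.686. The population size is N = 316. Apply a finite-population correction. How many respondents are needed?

For a proportion with margin E = 0.1 at 98% confidence, z = 2.326.
n = p̂(1−p̂)(z/E)² = 0.686 × 0.314 × (2.326/0.1)² = 116.54 — call this n₀.
Finite-population correction with N = 316: n = n₀ / (1 + (n₀−1)/N) = 116.54 / 1.366 = 85.31
Round up: n = 86.

86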